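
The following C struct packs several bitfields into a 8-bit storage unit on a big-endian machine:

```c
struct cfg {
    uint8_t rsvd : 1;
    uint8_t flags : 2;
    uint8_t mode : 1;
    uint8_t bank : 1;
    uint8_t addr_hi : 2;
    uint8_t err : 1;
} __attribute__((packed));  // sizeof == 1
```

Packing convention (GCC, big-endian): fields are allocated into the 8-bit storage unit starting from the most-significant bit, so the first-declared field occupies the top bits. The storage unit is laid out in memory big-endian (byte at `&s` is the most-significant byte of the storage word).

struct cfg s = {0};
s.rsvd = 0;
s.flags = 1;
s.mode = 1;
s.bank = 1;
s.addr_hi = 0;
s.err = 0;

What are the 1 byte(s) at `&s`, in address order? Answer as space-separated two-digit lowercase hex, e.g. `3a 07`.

38

rsvd (1b) val=0 bits=0x0 at bit 7: 0x00
flags (2b) val=1 bits=0x1 at bit 5: 0x20
mode (1b) val=1 bits=0x1 at bit 4: 0x30
bank (1b) val=1 bits=0x1 at bit 3: 0x38
addr_hi (2b) val=0 bits=0x0 at bit 1: 0x38
err (1b) val=0 bits=0x0 at bit 0: 0x38
word = 0x38 → big-endian bytes:
  [0]=0x38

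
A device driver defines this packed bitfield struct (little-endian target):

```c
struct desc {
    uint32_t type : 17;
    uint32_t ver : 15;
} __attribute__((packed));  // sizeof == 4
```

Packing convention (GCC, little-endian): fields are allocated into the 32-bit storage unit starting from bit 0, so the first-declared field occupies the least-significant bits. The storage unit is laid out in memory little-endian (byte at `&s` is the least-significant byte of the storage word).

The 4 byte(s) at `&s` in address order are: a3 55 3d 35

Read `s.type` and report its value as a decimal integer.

87459

[0]=0xa3 [1]=0x55 [2]=0x3d [3]=0x35 (little-endian) → word 0x353d55a3
type:17 @ bit 0 → (0x353d55a3>>0)&0x1ffff = 0x155a3  ←
ver:15 @ bit 17 → (0x353d55a3>>17)&0x7fff = 0x1a9e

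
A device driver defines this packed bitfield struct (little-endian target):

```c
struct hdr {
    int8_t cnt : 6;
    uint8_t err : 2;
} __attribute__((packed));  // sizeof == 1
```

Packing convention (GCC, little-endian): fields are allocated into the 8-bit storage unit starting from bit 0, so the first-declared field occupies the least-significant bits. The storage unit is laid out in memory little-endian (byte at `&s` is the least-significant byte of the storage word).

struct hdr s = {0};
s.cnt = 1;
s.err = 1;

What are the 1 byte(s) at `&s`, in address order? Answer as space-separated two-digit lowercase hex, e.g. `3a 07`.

[0+:6] cnt=1 & 0x3f = 0x1; word=0x01
[6+:2] err=1 & 0x3 = 0x1; word=0x41
word = 0x41 → little-endian bytes:
  [0]=0x41

41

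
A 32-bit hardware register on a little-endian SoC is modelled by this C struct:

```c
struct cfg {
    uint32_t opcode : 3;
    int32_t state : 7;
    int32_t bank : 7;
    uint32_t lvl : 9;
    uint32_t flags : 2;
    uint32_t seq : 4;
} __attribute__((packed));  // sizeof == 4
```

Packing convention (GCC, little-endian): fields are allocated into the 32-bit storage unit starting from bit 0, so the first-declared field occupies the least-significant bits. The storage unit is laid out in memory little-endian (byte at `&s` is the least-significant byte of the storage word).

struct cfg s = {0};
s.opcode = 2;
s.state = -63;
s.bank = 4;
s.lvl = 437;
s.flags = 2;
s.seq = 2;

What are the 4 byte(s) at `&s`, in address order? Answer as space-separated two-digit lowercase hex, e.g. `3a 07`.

0a 12 6a 2b

opcode:3 = 2 → 0x2 << 0 → word 0x00000002
state:7 = -63 → 0x41 << 3 → word 0x0000020a
bank:7 = 4 → 0x4 << 10 → word 0x0000120a
lvl:9 = 437 → 0x1b5 << 17 → word 0x036a120a
flags:2 = 2 → 0x2 << 26 → word 0x0b6a120a
seq:4 = 2 → 0x2 << 28 → word 0x2b6a120a
word = 0x2b6a120a → little-endian bytes:
  [0]=0x0a  [1]=0x12  [2]=0x6a  [3]=0x2b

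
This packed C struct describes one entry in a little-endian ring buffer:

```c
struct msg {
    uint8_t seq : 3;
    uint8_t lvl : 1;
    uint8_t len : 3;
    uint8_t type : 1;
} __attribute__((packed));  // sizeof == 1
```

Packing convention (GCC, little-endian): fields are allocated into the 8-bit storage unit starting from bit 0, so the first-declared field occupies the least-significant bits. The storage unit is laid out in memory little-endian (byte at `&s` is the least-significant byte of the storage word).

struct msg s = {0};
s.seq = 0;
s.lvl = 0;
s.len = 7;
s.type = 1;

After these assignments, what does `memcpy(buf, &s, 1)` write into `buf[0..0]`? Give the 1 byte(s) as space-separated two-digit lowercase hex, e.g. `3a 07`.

f0

seq:3 = 0 → 0x0 << 0 → word 0x00
lvl:1 = 0 → 0x0 << 3 → word 0x00
len:3 = 7 → 0x7 << 4 → word 0x70
type:1 = 1 → 0x1 << 7 → word 0xf0
word = 0xf0 → little-endian bytes:
  [0]=0xf0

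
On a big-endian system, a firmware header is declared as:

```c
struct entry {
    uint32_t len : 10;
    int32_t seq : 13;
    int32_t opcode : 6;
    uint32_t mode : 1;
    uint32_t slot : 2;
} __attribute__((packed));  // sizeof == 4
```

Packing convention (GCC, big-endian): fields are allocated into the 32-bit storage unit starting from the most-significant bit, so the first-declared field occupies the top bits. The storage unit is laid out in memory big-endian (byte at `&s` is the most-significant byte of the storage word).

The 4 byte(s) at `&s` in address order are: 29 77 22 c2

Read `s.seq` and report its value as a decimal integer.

[0]=0x29 [1]=0x77 [2]=0x22 [3]=0xc2 (big-endian) → word 0x297722c2
len:10 @ bit 22 → (0x297722c2>>22)&0x3ff = 0xa5
seq:13 @ bit 9 → (0x297722c2>>9)&0x1fff = 0x1b91  ←
opcode:6 @ bit 3 → (0x297722c2>>3)&0x3f = 0x18
mode:1 @ bit 2 → (0x297722c2>>2)&0x1 = 0x0
slot:2 @ bit 0 → (0x297722c2>>0)&0x3 = 0x2
seq signed 13b, MSB=1: 7057 - 8192 = -1135

-1135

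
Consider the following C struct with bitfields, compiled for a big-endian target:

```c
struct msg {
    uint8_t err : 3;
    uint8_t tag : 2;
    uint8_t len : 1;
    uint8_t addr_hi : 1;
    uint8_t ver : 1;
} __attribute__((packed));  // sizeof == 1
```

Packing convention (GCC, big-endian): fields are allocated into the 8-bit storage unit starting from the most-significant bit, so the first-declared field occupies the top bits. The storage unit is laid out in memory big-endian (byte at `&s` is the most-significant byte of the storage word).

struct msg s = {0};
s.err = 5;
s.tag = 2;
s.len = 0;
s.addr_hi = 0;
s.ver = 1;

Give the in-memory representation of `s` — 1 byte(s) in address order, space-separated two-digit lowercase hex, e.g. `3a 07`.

[5+:3] err=5 & 0x7 = 0x5; word=0xa0
[3+:2] tag=2 & 0x3 = 0x2; word=0xb0
[2+:1] len=0 & 0x1 = 0x0; word=0xb0
[1+:1] addr_hi=0 & 0x1 = 0x0; word=0xb0
[0+:1] ver=1 & 0x1 = 0x1; word=0xb1
word = 0xb1 → big-endian bytes:
  [0]=0xb1

b1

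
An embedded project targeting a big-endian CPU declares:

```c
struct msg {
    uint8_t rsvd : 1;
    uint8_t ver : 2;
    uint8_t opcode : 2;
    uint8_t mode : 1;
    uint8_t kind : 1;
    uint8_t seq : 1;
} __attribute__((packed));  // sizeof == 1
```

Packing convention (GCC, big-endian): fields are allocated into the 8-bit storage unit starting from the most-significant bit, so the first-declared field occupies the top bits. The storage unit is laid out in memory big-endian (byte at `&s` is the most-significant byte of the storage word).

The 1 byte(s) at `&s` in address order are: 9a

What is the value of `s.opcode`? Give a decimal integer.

[0]=0x9a (big-endian) → word 0x9a
rsvd [7+:1] = (word>>7) & 0x1 = 1
ver [5+:2] = (word>>5) & 0x3 = 0
opcode [3+:2] = (word>>3) & 0x3 = 3  ←
mode [2+:1] = (word>>2) & 0x1 = 0
kind [1+:1] = (word>>1) & 0x1 = 1
seq [0+:1] = (word>>0) & 0x1 = 0

3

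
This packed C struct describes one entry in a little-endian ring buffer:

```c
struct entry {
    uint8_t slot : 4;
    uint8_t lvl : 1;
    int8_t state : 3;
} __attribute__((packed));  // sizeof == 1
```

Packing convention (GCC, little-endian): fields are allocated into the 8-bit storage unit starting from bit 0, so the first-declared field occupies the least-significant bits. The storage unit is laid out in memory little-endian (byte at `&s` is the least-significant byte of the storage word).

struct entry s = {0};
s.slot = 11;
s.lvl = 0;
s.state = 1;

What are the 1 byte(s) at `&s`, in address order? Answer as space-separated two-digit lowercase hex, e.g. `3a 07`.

slot (4b) val=11 bits=0xb at bit 0: 0x0b
lvl (1b) val=0 bits=0x0 at bit 4: 0x0b
state (3b) val=1 bits=0x1 at bit 5: 0x2b
word = 0x2b → little-endian bytes:
  [0]=0x2b

2b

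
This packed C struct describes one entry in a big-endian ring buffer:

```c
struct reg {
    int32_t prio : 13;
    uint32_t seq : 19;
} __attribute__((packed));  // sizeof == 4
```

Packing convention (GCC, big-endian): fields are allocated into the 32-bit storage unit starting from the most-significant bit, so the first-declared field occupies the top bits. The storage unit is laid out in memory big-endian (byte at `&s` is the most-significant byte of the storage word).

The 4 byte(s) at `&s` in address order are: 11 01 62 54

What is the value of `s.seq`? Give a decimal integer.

90708

[0]=0x11 [1]=0x01 [2]=0x62 [3]=0x54 (big-endian) → word 0x11016254
prio [19+:13] = (word>>19) & 0x1fff = 544
seq [0+:19] = (word>>0) & 0x7ffff = 90708  ←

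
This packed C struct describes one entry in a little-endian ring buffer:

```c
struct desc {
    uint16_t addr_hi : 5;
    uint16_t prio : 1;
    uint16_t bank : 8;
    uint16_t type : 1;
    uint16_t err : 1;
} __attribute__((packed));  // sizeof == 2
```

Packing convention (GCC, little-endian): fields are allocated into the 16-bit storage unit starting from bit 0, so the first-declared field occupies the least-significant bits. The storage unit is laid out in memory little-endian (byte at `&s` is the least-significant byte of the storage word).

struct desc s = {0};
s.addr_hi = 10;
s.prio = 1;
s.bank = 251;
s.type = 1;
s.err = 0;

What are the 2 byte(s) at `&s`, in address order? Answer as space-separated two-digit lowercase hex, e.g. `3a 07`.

addr_hi:5 = 10 → 0xa << 0 → word 0x000a
prio:1 = 1 → 0x1 << 5 → word 0x002a
bank:8 = 251 → 0xfb << 6 → word 0x3eea
type:1 = 1 → 0x1 << 14 → word 0x7eea
err:1 = 0 → 0x0 << 15 → word 0x7eea
word = 0x7eea → little-endian bytes:
  [0]=0xea  [1]=0x7e

ea 7e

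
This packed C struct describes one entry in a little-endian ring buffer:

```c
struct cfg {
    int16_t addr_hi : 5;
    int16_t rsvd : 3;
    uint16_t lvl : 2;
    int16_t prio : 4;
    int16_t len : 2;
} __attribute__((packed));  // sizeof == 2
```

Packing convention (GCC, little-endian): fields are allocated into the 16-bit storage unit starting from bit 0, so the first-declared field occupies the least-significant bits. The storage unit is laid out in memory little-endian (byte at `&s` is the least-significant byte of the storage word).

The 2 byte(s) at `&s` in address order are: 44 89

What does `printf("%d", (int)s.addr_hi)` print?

4

[0]=0x44 [1]=0x89 (little-endian) → word 0x8944
addr_hi:5 @ bit 0 → (0x8944>>0)&0x1f = 0x4  ←
rsvd:3 @ bit 5 → (0x8944>>5)&0x7 = 0x2
lvl:2 @ bit 8 → (0x8944>>8)&0x3 = 0x1
prio:4 @ bit 10 → (0x8944>>10)&0xf = 0x2
len:2 @ bit 14 → (0x8944>>14)&0x3 = 0x2
addr_hi signed 5b, MSB=0: value = 4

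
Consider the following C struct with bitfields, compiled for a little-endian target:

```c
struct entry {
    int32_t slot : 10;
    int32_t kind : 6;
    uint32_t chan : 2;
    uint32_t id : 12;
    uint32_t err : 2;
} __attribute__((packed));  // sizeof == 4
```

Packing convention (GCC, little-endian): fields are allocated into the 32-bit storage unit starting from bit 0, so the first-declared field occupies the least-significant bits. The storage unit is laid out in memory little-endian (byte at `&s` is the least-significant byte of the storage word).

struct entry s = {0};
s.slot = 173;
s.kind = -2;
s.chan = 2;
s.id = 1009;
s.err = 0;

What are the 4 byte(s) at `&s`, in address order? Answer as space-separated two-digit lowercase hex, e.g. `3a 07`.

slot (10b) val=173 bits=0xad at bit 0: 0x000000ad
kind (6b) val=-2 bits=0x3e at bit 10: 0x0000f8ad
chan (2b) val=2 bits=0x2 at bit 16: 0x0002f8ad
id (12b) val=1009 bits=0x3f1 at bit 18: 0x0fc6f8ad
err (2b) val=0 bits=0x0 at bit 30: 0x0fc6f8ad
word = 0x0fc6f8ad → little-endian bytes:
  [0]=0xad  [1]=0xf8  [2]=0xc6  [3]=0x0f

ad f8 c6 0f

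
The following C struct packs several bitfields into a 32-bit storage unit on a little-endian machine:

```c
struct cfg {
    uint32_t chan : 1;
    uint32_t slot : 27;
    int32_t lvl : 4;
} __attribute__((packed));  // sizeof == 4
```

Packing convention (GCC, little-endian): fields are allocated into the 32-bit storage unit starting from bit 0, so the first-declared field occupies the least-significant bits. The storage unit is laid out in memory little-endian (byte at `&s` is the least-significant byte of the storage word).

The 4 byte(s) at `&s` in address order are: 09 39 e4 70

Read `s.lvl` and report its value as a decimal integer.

[0]=0x09 [1]=0x39 [2]=0xe4 [3]=0x70 (little-endian) → word 0x70e43909
chan:1 @ bit 0 → (0x70e43909>>0)&0x1 = 0x1
slot:27 @ bit 1 → (0x70e43909>>1)&0x7ffffff = 0x721c84
lvl:4 @ bit 28 → (0x70e43909>>28)&0xf = 0x7  ←
lvl signed 4b, MSB=0: value = 7

7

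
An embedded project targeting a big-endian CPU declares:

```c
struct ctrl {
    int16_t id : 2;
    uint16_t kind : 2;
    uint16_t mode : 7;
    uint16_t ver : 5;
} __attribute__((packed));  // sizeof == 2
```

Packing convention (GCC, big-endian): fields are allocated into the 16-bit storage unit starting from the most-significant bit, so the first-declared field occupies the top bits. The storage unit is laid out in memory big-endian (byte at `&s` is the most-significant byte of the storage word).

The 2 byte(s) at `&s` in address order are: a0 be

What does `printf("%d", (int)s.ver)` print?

[0]=0xa0 [1]=0xbe (big-endian) → word 0xa0be
id:2 @ bit 14 → (0xa0be>>14)&0x3 = 0x2
kind:2 @ bit 12 → (0xa0be>>12)&0x3 = 0x2
mode:7 @ bit 5 → (0xa0be>>5)&0x7f = 0x5
ver:5 @ bit 0 → (0xa0be>>0)&0x1f = 0x1e  ←

30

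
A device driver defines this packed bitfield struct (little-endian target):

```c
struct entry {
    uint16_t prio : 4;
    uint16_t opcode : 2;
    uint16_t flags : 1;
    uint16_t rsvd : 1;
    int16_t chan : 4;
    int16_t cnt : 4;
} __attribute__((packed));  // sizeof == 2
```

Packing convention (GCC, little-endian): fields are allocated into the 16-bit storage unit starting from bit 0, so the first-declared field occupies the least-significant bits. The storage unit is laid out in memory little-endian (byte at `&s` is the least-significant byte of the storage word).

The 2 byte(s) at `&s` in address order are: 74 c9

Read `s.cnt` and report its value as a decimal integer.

[0]=0x74 [1]=0xc9 (little-endian) → word 0xc974
prio [0+:4] = (word>>0) & 0xf = 4
opcode [4+:2] = (word>>4) & 0x3 = 3
flags [6+:1] = (word>>6) & 0x1 = 1
rsvd [7+:1] = (word>>7) & 0x1 = 0
chan [8+:4] = (word>>8) & 0xf = 9
cnt [12+:4] = (word>>12) & 0xf = 12  ←
cnt signed 4b, MSB=1: 12 - 16 = -4

-4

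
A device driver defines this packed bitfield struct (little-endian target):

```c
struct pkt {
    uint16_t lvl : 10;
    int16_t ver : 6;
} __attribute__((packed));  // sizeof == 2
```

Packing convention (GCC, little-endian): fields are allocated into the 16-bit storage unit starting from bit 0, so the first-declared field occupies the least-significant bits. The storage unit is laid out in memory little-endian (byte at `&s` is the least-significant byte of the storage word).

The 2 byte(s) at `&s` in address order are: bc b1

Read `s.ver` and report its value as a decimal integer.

[0]=0xbc [1]=0xb1 (little-endian) → word 0xb1bc
lvl [0+:10] = (word>>0) & 0x3ff = 444
ver [10+:6] = (word>>10) & 0x3f = 44  ←
ver signed 6b, MSB=1: 44 - 64 = -20

-20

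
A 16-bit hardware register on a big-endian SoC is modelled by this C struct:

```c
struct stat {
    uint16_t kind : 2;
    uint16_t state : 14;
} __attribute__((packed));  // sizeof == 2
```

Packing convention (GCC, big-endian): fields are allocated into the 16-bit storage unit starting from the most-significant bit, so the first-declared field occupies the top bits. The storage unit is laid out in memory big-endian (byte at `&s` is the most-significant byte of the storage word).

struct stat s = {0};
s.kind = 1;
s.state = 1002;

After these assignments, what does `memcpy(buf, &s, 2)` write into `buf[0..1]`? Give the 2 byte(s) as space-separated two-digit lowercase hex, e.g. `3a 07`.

kind (2b) val=1 bits=0x1 at bit 14: 0x4000
state (14b) val=1002 bits=0x3ea at bit 0: 0x43ea
word = 0x43ea → big-endian bytes:
  [0]=0x43  [1]=0xea

43 ea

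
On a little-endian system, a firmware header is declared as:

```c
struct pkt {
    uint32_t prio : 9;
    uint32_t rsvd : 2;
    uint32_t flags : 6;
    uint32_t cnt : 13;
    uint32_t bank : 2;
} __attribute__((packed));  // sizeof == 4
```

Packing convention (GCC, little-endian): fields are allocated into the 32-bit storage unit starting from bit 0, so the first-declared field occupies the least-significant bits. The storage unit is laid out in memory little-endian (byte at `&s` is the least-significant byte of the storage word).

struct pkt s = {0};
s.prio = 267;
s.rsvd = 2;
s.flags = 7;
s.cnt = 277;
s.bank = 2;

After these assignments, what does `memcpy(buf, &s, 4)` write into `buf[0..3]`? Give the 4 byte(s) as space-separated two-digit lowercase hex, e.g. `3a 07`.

0b 3d 2a 82

prio:9 = 267 → 0x10b << 0 → word 0x0000010b
rsvd:2 = 2 → 0x2 << 9 → word 0x0000050b
flags:6 = 7 → 0x7 << 11 → word 0x00003d0b
cnt:13 = 277 → 0x115 << 17 → word 0x022a3d0b
bank:2 = 2 → 0x2 << 30 → word 0x822a3d0b
word = 0x822a3d0b → little-endian bytes:
  [0]=0x0b  [1]=0x3d  [2]=0x2a  [3]=0x82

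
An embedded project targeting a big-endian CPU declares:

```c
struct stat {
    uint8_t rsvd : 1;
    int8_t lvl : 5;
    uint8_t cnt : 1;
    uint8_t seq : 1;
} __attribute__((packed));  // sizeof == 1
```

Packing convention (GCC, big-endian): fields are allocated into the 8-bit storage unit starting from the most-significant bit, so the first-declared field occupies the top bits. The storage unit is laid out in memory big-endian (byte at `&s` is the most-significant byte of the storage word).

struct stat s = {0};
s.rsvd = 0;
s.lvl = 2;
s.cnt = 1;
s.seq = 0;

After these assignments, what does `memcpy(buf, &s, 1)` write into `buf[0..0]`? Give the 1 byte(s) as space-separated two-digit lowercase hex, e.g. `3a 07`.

0a

[7+:1] rsvd=0 & 0x1 = 0x0; word=0x00
[2+:5] lvl=2 & 0x1f = 0x2; word=0x08
[1+:1] cnt=1 & 0x1 = 0x1; word=0x0a
[0+:1] seq=0 & 0x1 = 0x0; word=0x0a
word = 0x0a → big-endian bytes:
  [0]=0x0a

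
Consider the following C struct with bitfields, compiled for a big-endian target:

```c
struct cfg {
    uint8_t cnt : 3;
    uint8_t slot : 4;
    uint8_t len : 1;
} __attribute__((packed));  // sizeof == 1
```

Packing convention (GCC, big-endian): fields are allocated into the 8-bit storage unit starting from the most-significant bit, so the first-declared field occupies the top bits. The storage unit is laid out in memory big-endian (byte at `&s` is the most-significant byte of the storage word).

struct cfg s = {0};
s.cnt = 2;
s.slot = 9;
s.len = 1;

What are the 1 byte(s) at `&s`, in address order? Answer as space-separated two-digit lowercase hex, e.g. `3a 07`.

53

[5+:3] cnt=2 & 0x7 = 0x2; word=0x40
[1+:4] slot=9 & 0xf = 0x9; word=0x52
[0+:1] len=1 & 0x1 = 0x1; word=0x53
word = 0x53 → big-endian bytes:
  [0]=0x53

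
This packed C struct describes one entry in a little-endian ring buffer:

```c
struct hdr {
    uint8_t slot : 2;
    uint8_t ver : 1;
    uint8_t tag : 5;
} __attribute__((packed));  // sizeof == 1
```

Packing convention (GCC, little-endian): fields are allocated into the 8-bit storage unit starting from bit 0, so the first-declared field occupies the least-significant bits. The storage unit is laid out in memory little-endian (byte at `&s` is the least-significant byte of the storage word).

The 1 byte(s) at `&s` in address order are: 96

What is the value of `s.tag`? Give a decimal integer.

[0]=0x96 (little-endian) → word 0x96
slot:2 @ bit 0 → (0x96>>0)&0x3 = 0x2
ver:1 @ bit 2 → (0x96>>2)&0x1 = 0x1
tag:5 @ bit 3 → (0x96>>3)&0x1f = 0x12  ←

18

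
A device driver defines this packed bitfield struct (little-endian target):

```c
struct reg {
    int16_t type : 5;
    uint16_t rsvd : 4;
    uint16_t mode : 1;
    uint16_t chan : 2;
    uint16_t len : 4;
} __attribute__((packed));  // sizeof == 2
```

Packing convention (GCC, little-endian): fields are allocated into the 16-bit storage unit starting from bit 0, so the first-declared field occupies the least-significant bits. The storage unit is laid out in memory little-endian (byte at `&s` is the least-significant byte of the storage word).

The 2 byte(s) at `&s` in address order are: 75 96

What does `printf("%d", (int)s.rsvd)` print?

3

[0]=0x75 [1]=0x96 (little-endian) → word 0x9675
type:5 @ bit 0 → (0x9675>>0)&0x1f = 0x15
rsvd:4 @ bit 5 → (0x9675>>5)&0xf = 0x3  ←
mode:1 @ bit 9 → (0x9675>>9)&0x1 = 0x1
chan:2 @ bit 10 → (0x9675>>10)&0x3 = 0x1
len:4 @ bit 12 → (0x9675>>12)&0xf = 0x9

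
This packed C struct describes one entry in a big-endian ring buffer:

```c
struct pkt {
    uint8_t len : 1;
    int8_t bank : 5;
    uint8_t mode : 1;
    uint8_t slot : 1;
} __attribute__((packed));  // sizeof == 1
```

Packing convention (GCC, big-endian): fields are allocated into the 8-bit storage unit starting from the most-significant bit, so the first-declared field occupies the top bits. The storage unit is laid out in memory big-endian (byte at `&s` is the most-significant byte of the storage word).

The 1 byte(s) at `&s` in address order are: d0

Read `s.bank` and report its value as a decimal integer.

-12

[0]=0xd0 (big-endian) → word 0xd0
len [7+:1] = (word>>7) & 0x1 = 1
bank [2+:5] = (word>>2) & 0x1f = 20  ←
mode [1+:1] = (word>>1) & 0x1 = 0
slot [0+:1] = (word>>0) & 0x1 = 0
bank signed 5b, MSB=1: 20 - 32 = -12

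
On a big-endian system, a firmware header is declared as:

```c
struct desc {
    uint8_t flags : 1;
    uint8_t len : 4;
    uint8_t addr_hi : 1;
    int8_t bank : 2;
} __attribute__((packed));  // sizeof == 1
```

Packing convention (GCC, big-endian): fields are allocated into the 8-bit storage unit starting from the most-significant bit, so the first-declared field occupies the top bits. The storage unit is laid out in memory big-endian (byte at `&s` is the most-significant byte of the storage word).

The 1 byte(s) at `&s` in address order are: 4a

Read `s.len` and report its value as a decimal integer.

9

[0]=0x4a (big-endian) → word 0x4a
flags:1 @ bit 7 → (0x4a>>7)&0x1 = 0x0
len:4 @ bit 3 → (0x4a>>3)&0xf = 0x9  ←
addr_hi:1 @ bit 2 → (0x4a>>2)&0x1 = 0x0
bank:2 @ bit 0 → (0x4a>>0)&0x3 = 0x2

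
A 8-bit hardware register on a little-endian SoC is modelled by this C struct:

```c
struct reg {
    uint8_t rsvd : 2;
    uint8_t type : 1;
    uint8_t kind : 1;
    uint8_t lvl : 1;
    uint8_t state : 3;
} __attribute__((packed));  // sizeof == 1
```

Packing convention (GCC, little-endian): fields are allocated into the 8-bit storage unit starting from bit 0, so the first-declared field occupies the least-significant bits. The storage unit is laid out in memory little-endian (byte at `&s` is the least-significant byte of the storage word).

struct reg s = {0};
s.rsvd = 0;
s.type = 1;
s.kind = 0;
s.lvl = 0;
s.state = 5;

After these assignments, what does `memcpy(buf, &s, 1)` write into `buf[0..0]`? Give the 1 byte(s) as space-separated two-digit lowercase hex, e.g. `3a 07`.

rsvd:2 = 0 → 0x0 << 0 → word 0x00
type:1 = 1 → 0x1 << 2 → word 0x04
kind:1 = 0 → 0x0 << 3 → word 0x04
lvl:1 = 0 → 0x0 << 4 → word 0x04
state:3 = 5 → 0x5 << 5 → word 0xa4
word = 0xa4 → little-endian bytes:
  [0]=0xa4

a4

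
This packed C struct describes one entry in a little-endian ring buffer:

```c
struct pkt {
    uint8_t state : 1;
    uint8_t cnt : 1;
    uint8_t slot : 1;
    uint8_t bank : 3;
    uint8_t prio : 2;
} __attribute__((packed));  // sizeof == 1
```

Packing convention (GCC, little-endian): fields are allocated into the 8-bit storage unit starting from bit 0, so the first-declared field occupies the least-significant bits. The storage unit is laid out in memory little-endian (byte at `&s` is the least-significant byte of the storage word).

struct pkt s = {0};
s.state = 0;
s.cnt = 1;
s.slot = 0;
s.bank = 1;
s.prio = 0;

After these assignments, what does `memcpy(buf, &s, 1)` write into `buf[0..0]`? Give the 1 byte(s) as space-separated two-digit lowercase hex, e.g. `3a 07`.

state (1b) val=0 bits=0x0 at bit 0: 0x00
cnt (1b) val=1 bits=0x1 at bit 1: 0x02
slot (1b) val=0 bits=0x0 at bit 2: 0x02
bank (3b) val=1 bits=0x1 at bit 3: 0x0a
prio (2b) val=0 bits=0x0 at bit 6: 0x0a
word = 0x0a → little-endian bytes:
  [0]=0x0a

0a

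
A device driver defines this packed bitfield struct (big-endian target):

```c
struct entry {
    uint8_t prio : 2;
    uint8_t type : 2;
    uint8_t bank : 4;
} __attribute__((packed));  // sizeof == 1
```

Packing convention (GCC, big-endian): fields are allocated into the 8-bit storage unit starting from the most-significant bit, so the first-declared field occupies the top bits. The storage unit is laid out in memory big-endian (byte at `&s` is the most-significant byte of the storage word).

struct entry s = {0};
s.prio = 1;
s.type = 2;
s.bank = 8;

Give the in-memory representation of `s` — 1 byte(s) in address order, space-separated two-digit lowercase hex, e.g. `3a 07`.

prio (2b) val=1 bits=0x1 at bit 6: 0x40
type (2b) val=2 bits=0x2 at bit 4: 0x60
bank (4b) val=8 bits=0x8 at bit 0: 0x68
word = 0x68 → big-endian bytes:
  [0]=0x68

68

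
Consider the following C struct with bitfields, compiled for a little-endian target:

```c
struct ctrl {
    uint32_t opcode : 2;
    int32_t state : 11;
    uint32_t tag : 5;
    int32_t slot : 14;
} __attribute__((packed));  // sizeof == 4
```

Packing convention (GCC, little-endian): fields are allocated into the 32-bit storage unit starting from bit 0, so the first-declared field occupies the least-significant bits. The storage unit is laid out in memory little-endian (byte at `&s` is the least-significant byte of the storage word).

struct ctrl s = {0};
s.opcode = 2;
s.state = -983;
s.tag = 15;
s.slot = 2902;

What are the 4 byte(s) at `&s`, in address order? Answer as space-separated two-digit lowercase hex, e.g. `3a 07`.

[0+:2] opcode=2 & 0x3 = 0x2; word=0x00000002
[2+:11] state=-983 & 0x7ff = 0x429; word=0x000010a6
[13+:5] tag=15 & 0x1f = 0xf; word=0x0001f0a6
[18+:14] slot=2902 & 0x3fff = 0xb56; word=0x2d59f0a6
word = 0x2d59f0a6 → little-endian bytes:
  [0]=0xa6  [1]=0xf0  [2]=0x59  [3]=0x2d

a6 f0 59 2d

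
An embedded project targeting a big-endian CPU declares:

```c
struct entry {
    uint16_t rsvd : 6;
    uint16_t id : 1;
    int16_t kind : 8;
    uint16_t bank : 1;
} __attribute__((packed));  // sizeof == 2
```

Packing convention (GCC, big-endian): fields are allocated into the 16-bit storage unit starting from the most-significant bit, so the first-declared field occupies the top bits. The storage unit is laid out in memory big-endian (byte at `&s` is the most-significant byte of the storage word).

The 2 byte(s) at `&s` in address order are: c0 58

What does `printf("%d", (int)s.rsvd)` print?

[0]=0xc0 [1]=0x58 (big-endian) → word 0xc058
rsvd:6 @ bit 10 → (0xc058>>10)&0x3f = 0x30  ←
id:1 @ bit 9 → (0xc058>>9)&0x1 = 0x0
kind:8 @ bit 1 → (0xc058>>1)&0xff = 0x2c
bank:1 @ bit 0 → (0xc058>>0)&0x1 = 0x0

48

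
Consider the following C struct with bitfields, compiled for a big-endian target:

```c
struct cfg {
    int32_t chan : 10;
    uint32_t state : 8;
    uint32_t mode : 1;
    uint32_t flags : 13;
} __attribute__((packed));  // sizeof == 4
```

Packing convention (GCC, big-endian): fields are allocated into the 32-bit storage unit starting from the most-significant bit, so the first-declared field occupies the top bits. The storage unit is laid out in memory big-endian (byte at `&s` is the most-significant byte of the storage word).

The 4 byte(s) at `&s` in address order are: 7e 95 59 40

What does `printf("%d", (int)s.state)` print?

[0]=0x7e [1]=0x95 [2]=0x59 [3]=0x40 (big-endian) → word 0x7e955940
chan [22+:10] = (word>>22) & 0x3ff = 506
state [14+:8] = (word>>14) & 0xff = 85  ←
mode [13+:1] = (word>>13) & 0x1 = 0
flags [0+:13] = (word>>0) & 0x1fff = 6464

85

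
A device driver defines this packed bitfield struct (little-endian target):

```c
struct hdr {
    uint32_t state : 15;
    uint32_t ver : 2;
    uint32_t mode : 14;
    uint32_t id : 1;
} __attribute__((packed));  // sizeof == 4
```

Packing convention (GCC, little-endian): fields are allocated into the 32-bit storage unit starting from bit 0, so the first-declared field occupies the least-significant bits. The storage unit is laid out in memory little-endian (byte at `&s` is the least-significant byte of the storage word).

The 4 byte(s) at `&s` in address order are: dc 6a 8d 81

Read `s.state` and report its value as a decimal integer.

[0]=0xdc [1]=0x6a [2]=0x8d [3]=0x81 (little-endian) → word 0x818d6adc
state [0+:15] = (word>>0) & 0x7fff = 27356  ←
ver [15+:2] = (word>>15) & 0x3 = 2
mode [17+:14] = (word>>17) & 0x3fff = 198
id [31+:1] = (word>>31) & 0x1 = 1

27356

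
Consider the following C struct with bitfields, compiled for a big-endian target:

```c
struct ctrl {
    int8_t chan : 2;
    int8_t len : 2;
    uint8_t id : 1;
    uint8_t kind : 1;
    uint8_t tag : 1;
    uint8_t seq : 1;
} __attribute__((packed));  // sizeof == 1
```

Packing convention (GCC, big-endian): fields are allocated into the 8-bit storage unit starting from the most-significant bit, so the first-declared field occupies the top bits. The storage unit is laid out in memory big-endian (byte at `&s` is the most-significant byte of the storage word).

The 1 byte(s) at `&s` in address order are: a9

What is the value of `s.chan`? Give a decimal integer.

[0]=0xa9 (big-endian) → word 0xa9
chan [6+:2] = (word>>6) & 0x3 = 2  ←
len [4+:2] = (word>>4) & 0x3 = 2
id [3+:1] = (word>>3) & 0x1 = 1
kind [2+:1] = (word>>2) & 0x1 = 0
tag [1+:1] = (word>>1) & 0x1 = 0
seq [0+:1] = (word>>0) & 0x1 = 1
chan signed 2b, MSB=1: 2 - 4 = -2

-2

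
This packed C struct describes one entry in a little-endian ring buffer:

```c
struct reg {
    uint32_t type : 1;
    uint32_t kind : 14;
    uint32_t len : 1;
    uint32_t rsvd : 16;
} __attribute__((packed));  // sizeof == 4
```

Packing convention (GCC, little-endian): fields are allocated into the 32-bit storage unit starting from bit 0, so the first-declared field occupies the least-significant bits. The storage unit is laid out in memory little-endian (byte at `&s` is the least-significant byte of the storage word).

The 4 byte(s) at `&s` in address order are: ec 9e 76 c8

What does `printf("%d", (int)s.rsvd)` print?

[0]=0xec [1]=0x9e [2]=0x76 [3]=0xc8 (little-endian) → word 0xc8769eec
type [0+:1] = (word>>0) & 0x1 = 0
kind [1+:14] = (word>>1) & 0x3fff = 3958
len [15+:1] = (word>>15) & 0x1 = 1
rsvd [16+:16] = (word>>16) & 0xffff = 51318  ←

51318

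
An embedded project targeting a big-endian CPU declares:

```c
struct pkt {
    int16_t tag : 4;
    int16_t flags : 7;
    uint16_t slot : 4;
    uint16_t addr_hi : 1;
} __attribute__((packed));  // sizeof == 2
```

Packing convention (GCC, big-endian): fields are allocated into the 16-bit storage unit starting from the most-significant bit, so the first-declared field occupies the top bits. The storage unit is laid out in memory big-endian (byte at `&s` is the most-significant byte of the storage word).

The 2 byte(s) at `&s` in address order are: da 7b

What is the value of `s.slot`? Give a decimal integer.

13

[0]=0xda [1]=0x7b (big-endian) → word 0xda7b
tag:4 @ bit 12 → (0xda7b>>12)&0xf = 0xd
flags:7 @ bit 5 → (0xda7b>>5)&0x7f = 0x53
slot:4 @ bit 1 → (0xda7b>>1)&0xf = 0xd  ←
addr_hi:1 @ bit 0 → (0xda7b>>0)&0x1 = 0x1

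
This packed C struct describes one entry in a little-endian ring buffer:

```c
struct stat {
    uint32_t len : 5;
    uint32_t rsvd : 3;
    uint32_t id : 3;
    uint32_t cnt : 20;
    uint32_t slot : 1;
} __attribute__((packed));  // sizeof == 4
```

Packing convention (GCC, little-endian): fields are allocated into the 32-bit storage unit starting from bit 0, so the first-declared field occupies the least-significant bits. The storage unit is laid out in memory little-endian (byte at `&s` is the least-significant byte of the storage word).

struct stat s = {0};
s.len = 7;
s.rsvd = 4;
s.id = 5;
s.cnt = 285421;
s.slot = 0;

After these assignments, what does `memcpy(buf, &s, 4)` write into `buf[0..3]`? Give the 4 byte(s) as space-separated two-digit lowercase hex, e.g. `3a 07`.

87 6d d7 22

len:5 = 7 → 0x7 << 0 → word 0x00000007
rsvd:3 = 4 → 0x4 << 5 → word 0x00000087
id:3 = 5 → 0x5 << 8 → word 0x00000587
cnt:20 = 285421 → 0x45aed << 11 → word 0x22d76d87
slot:1 = 0 → 0x0 << 31 → word 0x22d76d87
word = 0x22d76d87 → little-endian bytes:
  [0]=0x87  [1]=0x6d  [2]=0xd7  [3]=0x22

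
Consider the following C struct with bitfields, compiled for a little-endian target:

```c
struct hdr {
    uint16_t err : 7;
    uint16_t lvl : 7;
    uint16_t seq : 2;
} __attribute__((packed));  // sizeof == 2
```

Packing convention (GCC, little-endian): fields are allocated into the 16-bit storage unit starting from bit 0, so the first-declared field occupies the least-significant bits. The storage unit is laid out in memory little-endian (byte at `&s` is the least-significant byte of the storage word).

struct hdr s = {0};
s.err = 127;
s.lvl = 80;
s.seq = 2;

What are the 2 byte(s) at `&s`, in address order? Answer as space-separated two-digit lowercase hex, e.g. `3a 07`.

7f a8

err (7b) val=127 bits=0x7f at bit 0: 0x007f
lvl (7b) val=80 bits=0x50 at bit 7: 0x287f
seq (2b) val=2 bits=0x2 at bit 14: 0xa87f
word = 0xa87f → little-endian bytes:
  [0]=0x7f  [1]=0xa8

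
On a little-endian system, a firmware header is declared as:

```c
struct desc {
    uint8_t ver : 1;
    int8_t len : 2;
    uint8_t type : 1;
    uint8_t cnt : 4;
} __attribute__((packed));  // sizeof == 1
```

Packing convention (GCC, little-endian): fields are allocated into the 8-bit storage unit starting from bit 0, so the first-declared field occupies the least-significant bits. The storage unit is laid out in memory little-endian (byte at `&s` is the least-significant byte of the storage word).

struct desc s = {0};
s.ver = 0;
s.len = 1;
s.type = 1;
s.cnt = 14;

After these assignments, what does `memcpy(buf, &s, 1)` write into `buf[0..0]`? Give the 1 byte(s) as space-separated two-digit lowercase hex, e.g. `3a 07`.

ea

ver (1b) val=0 bits=0x0 at bit 0: 0x00
len (2b) val=1 bits=0x1 at bit 1: 0x02
type (1b) val=1 bits=0x1 at bit 3: 0x0a
cnt (4b) val=14 bits=0xe at bit 4: 0xea
word = 0xea → little-endian bytes:
  [0]=0xea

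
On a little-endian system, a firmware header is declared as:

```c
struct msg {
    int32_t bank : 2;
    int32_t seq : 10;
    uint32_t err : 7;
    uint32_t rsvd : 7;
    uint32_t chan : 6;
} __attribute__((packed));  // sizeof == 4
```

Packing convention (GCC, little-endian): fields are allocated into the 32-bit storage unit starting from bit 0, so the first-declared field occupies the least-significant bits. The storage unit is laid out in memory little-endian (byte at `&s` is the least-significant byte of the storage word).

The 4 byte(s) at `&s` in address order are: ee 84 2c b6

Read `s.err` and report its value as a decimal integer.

72

[0]=0xee [1]=0x84 [2]=0x2c [3]=0xb6 (little-endian) → word 0xb62c84ee
bank [0+:2] = (word>>0) & 0x3 = 2
seq [2+:10] = (word>>2) & 0x3ff = 315
err [12+:7] = (word>>12) & 0x7f = 72  ←
rsvd [19+:7] = (word>>19) & 0x7f = 69
chan [26+:6] = (word>>26) & 0x3f = 45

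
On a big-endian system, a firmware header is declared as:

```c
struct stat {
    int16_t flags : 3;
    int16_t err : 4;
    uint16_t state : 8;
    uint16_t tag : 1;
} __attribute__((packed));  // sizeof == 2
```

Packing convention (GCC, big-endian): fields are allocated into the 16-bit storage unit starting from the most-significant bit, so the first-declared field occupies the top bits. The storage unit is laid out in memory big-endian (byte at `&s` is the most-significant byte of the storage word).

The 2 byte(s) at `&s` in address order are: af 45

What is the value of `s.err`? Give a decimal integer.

7

[0]=0xaf [1]=0x45 (big-endian) → word 0xaf45
flags:3 @ bit 13 → (0xaf45>>13)&0x7 = 0x5
err:4 @ bit 9 → (0xaf45>>9)&0xf = 0x7  ←
state:8 @ bit 1 → (0xaf45>>1)&0xff = 0xa2
tag:1 @ bit 0 → (0xaf45>>0)&0x1 = 0x1
err signed 4b, MSB=0: value = 7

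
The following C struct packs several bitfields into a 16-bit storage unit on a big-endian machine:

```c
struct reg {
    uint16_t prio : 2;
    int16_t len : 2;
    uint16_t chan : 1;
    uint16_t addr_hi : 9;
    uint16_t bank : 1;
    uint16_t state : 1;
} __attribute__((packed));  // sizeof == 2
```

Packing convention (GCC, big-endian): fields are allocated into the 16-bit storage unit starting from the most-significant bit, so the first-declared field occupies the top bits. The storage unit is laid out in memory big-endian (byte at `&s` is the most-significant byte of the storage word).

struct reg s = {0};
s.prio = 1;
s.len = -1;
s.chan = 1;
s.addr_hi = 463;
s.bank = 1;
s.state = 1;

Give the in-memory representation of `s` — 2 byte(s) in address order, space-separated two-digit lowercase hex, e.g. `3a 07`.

[14+:2] prio=1 & 0x3 = 0x1; word=0x4000
[12+:2] len=-1 & 0x3 = 0x3; word=0x7000
[11+:1] chan=1 & 0x1 = 0x1; word=0x7800
[2+:9] addr_hi=463 & 0x1ff = 0x1cf; word=0x7f3c
[1+:1] bank=1 & 0x1 = 0x1; word=0x7f3e
[0+:1] state=1 & 0x1 = 0x1; word=0x7f3f
word = 0x7f3f → big-endian bytes:
  [0]=0x7f  [1]=0x3f

7f 3f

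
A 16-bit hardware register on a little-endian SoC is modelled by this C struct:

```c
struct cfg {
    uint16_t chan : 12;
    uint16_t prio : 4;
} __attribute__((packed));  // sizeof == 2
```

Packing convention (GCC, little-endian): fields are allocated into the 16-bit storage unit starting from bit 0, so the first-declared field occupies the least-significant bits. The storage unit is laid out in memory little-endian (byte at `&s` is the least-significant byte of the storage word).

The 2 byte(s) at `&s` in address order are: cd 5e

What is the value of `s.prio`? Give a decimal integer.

[0]=0xcd [1]=0x5e (little-endian) → word 0x5ecd
chan [0+:12] = (word>>0) & 0xfff = 3789
prio [12+:4] = (word>>12) & 0xf = 5  ←

5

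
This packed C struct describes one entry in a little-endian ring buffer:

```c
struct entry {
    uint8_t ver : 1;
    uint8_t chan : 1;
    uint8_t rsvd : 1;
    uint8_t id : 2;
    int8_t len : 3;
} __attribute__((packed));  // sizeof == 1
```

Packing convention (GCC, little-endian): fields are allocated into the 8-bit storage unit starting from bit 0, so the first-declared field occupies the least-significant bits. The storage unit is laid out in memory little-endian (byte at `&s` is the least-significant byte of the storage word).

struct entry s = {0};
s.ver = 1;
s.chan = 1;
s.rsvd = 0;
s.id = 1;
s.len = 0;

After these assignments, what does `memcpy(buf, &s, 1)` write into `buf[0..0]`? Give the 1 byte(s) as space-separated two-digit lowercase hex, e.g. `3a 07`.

ver:1 = 1 → 0x1 << 0 → word 0x01
chan:1 = 1 → 0x1 << 1 → word 0x03
rsvd:1 = 0 → 0x0 << 2 → word 0x03
id:2 = 1 → 0x1 << 3 → word 0x0b
len:3 = 0 → 0x0 << 5 → word 0x0b
word = 0x0b → little-endian bytes:
  [0]=0x0b

0b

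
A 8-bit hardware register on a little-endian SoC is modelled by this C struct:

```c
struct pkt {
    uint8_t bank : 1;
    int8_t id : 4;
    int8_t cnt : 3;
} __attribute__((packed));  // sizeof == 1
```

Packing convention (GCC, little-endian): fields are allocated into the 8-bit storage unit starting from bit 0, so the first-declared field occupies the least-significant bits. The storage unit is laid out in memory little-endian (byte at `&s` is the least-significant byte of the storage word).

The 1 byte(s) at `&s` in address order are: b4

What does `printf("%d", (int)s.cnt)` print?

-3

[0]=0xb4 (little-endian) → word 0xb4
bank:1 @ bit 0 → (0xb4>>0)&0x1 = 0x0
id:4 @ bit 1 → (0xb4>>1)&0xf = 0xa
cnt:3 @ bit 5 → (0xb4>>5)&0x7 = 0x5  ←
cnt signed 3b, MSB=1: 5 - 8 = -3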